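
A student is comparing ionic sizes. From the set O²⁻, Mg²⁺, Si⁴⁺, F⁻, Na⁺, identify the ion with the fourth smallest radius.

F⁻

All of these have 10 electrons (isoelectronic). With the same electron cloud, the ion with the most protons pulls it in tightest. Nuclear charges: Si⁴⁺ (Z=14), Mg²⁺ (Z=12), Na⁺ (Z=11), F⁻ (Z=9), O²⁻ (Z=8). Highest Z is smallest.
Full ascending order: Si⁴⁺ < Mg²⁺ < Na⁺ < F⁻ < O²⁻. Counting from the smallest, position 4 is F⁻.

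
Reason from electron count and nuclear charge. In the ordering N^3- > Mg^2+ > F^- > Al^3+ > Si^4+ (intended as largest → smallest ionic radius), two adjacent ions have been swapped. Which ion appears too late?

F^-

Scanning neighbour by neighbour, only Mg^2+/F^- violates a trend: they are isoelectronic (10 e⁻) and Mg has more protons than F (12 vs 9), making Mg^2+ smaller. That makes F^- the one sitting a position late relative to where it belongs.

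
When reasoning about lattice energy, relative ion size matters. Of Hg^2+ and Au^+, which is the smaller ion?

Hg^2+

These species are isoelectronic with 78 electrons. The only difference is the number of protons: Hg^2+ (Z=80), Au^+ (Z=79). The strongest nuclear pull (Hg^2+) gives the smallest ion.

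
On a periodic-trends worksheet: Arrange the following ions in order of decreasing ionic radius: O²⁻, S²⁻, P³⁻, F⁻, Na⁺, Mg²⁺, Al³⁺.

P³⁻ > S²⁻ > O²⁻ > F⁻ > Na⁺ > Mg²⁺ > Al³⁺

Tabulating Z and e⁻: Al³⁺ has 10 e⁻ (Z=13), Mg²⁺ has 10 e⁻ (Z=12), Na⁺ has 10 e⁻ (Z=11), F⁻ has 10 e⁻ (Z=9), O²⁻ has 10 e⁻ (Z=8), S²⁻ has 18 e⁻ (Z=16), P³⁻ has 18 e⁻ (Z=15). Al³⁺ < Mg²⁺ (isoelectronic, higher Z=13 is smaller); Mg²⁺ < Na⁺ (both 10 e⁻, Z=12>11); Na⁺ < F⁻ (both 10 e⁻, Z=11>9); F⁻ < O²⁻ (both 10 e⁻, Z=9>8); O²⁻ < S²⁻ (same group, period 2 vs 3); S²⁻ < P³⁻ (both 18 e⁻, Z=16>15).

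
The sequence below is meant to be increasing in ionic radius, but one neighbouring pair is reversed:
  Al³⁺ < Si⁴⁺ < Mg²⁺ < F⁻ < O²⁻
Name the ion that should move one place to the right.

Al³⁺

Check each adjacent pair. Al³⁺ and Si⁴⁺ are reversed: Si⁴⁺ and Al³⁺ share 10 electrons; the higher nuclear charge on Si (Z=14) contracts it more, so Si⁴⁺ < Al³⁺. No other neighbouring pair contradicts the periodic trends, so Al³⁺ is the ion listed too early.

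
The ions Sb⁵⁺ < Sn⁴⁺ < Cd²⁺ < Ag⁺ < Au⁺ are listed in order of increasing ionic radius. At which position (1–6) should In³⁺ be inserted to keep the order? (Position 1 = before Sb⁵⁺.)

Work out protons and electrons: Sb⁵⁺ (Z=51, 46 e⁻), Sn⁴⁺ (Z=50, 46 e⁻), In³⁺ (Z=49, 46 e⁻), Cd²⁺ (Z=48, 46 e⁻), Ag⁺ (Z=47, 46 e⁻), Au⁺ (Z=79, 78 e⁻). Sb⁵⁺ < Sn⁴⁺ (both 46 e⁻, Z=51>50); Sn⁴⁺ < In³⁺ (isoelectronic, higher Z=50 is smaller); In³⁺ < Cd²⁺ (isoelectronic, higher Z=49 is smaller); Cd²⁺ < Ag⁺ (both 46 e⁻, Z=48>47); Ag⁺ < Au⁺ (same group, period 5 vs 6).
Merged order: Sb⁵⁺ < Sn⁴⁺ < In³⁺ < Cd²⁺ < Ag⁺ < Au⁺ — In³⁺ is number 3.

3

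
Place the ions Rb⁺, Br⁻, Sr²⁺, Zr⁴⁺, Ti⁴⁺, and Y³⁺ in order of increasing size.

Work out protons and electrons: Ti⁴⁺ (Z=22, 18 e⁻), Zr⁴⁺ (Z=40, 36 e⁻), Y³⁺ (Z=39, 36 e⁻), Sr²⁺ (Z=38, 36 e⁻), Rb⁺ (Z=37, 36 e⁻), Br⁻ (Z=35, 36 e⁻). Ti⁴⁺ < Zr⁴⁺ (same group, 1 shell fewer); Zr⁴⁺ < Y³⁺ (both 36 e⁻, Z=40>39); Y³⁺ < Sr²⁺ (isoelectronic, higher Z=39 is smaller); Sr²⁺ < Rb⁺ (isoelectronic, higher Z=38 is smaller); Rb⁺ < Br⁻ (isoelectronic, higher Z=37 is smaller).

Ti⁴⁺ < Zr⁴⁺ < Y³⁺ < Sr²⁺ < Rb⁺ < Br⁻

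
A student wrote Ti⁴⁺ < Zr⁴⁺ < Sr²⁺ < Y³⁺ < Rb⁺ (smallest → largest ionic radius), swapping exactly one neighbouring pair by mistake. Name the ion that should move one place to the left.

Scanning neighbour by neighbour, only Sr²⁺/Y³⁺ violates a trend: they are isoelectronic (36 e⁻) and Y has more protons than Sr (39 vs 38), making Y³⁺ smaller. That makes Y³⁺ the one sitting a position late relative to where it belongs.

Y³⁺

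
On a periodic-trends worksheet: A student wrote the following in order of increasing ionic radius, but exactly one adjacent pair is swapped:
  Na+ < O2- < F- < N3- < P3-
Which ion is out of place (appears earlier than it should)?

O2-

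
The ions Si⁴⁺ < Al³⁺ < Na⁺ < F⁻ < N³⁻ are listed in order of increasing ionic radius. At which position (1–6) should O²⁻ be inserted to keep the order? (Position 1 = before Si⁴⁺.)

5

These species are isoelectronic with 10 electrons. The only difference is the number of protons: Si⁴⁺ (Z=14), Al³⁺ (Z=13), Na⁺ (Z=11), F⁻ (Z=9), O²⁻ (Z=8), N³⁻ (Z=7). The strongest nuclear pull (Si⁴⁺) gives the smallest ion.
With O²⁻ included the full order is Si⁴⁺ < Al³⁺ < Na⁺ < F⁻ < O²⁻ < N³⁻, so it takes position 5.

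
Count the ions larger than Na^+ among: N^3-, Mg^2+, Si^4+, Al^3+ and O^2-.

2

These species are isoelectronic with 10 electrons. The only difference is the number of protons: Si^4+ (Z=14), Al^3+ (Z=13), Mg^2+ (Z=12), Na^+ (Z=11), O^2- (Z=8), N^3- (Z=7). The strongest nuclear pull (Si^4+) gives the smallest ion.
Ordering all of them (including Na^+) by radius gives Si^4+ < Al^3+ < Mg^2+ < Na^+ < O^2- < N^3-. That's 2.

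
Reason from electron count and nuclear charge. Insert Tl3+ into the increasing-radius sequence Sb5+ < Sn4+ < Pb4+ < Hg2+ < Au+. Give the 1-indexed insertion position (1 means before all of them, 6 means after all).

Sb5+: 46 e⁻, Z=51, Sn4+: 46 e⁻, Z=50, Pb4+: 78 e⁻, Z=82, Tl3+: 78 e⁻, Z=81, Hg2+: 78 e⁻, Z=80, Au+: 78 e⁻, Z=79. Sb5+ < Sn4+ (both 46 e⁻, Z=51>50); Sn4+ < Pb4+ (same group, period 5 vs 6); Pb4+ < Tl3+ (isoelectronic, higher Z=82 is smaller); Tl3+ < Hg2+ (isoelectronic, higher Z=81 is smaller); Hg2+ < Au+ (both 78 e⁻, Z=80>79).
Merged order: Sb5+ < Sn4+ < Pb4+ < Tl3+ < Hg2+ < Au+ — Tl3+ is number 4.

4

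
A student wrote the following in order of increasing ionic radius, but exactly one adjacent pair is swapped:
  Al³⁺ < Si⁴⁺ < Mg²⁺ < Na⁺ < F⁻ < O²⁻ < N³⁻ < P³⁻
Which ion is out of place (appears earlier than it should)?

Al³⁺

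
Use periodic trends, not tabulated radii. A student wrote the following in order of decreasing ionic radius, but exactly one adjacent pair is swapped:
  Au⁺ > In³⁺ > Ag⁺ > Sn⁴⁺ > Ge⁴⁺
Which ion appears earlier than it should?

Scanning neighbour by neighbour, only In³⁺/Ag⁺ violates a trend: they are isoelectronic (46 e⁻) and In has more protons than Ag (49 vs 47), making In³⁺ smaller. That makes In³⁺ the one sitting a position early relative to where it belongs.

In³⁺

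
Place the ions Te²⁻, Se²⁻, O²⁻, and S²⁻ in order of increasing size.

O²⁻ < S²⁻ < Se²⁻ < Te²⁻

These ions sit in one column with identical charge. Each step down the periodic table adds a principal shell, increasing the radius.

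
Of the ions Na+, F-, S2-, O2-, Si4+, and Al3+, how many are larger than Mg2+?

4

Si4+ has 10 e⁻ (Z=14), Al3+ has 10 e⁻ (Z=13), Mg2+ has 10 e⁻ (Z=12), Na+ has 10 e⁻ (Z=11), F- has 10 e⁻ (Z=9), O2- has 10 e⁻ (Z=8), S2- has 18 e⁻ (Z=16). Si4+ < Al3+ (isoelectronic, higher Z=14 is smaller); Al3+ < Mg2+ (both 10 e⁻, Z=13>12); Mg2+ < Na+ (isoelectronic, higher Z=12 is smaller); Na+ < F- (isoelectronic, higher Z=11 is smaller); F- < O2- (both 10 e⁻, Z=9>8); O2- < S2- (same group, 1 shell fewer).
Relative to Mg2+, the ions that are larger are Na+, F-, O2-, S2-. That's 4.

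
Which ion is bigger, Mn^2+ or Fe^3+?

Each ion has 23 electrons. The ranking follows nuclear charge in reverse — greater Z gives a smaller radius. Fe^3+ (Z=26), Mn^2+ (Z=25).

Mn^2+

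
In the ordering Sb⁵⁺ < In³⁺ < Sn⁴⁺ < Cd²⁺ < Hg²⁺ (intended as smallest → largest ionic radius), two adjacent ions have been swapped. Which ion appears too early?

The pair In³⁺, Sn⁴⁺ is the wrong way round — they are isoelectronic (46 e⁻) and Sn has more protons than In (50 vs 49), making Sn⁴⁺ smaller. All other adjacent pairs agree with periodic trends, so In³⁺ is the misplaced ion.

In³⁺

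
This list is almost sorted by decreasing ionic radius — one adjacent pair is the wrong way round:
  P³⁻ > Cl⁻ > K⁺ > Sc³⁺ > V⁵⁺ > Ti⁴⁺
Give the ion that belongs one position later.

V⁵⁺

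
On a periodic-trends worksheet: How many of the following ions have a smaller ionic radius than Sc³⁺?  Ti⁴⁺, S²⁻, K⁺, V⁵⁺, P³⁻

2

Each ion has 18 electrons. The ranking follows nuclear charge in reverse — greater Z gives a smaller radius. V⁵⁺ (Z=23), Ti⁴⁺ (Z=22), Sc³⁺ (Z=21), K⁺ (Z=19), S²⁻ (Z=16), P³⁻ (Z=15).
Relative to Sc³⁺, the ions that are smaller are V⁵⁺, Ti⁴⁺. That's 2.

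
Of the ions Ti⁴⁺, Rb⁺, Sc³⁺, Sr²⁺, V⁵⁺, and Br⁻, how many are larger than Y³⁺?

3

First list Z and electron count for each: V⁵⁺: 18 e⁻, Z=23, Ti⁴⁺: 18 e⁻, Z=22, Sc³⁺: 18 e⁻, Z=21, Y³⁺: 36 e⁻, Z=39, Sr²⁺: 36 e⁻, Z=38, Rb⁺: 36 e⁻, Z=37, Br⁻: 36 e⁻, Z=35. V⁵⁺ < Ti⁴⁺ (isoelectronic, higher Z=23 is smaller); Ti⁴⁺ < Sc³⁺ (both 18 e⁻, Z=22>21); Sc³⁺ < Y³⁺ (same group, 1 shell fewer); Y³⁺ < Sr²⁺ (both 36 e⁻, Z=39>38); Sr²⁺ < Rb⁺ (isoelectronic, higher Z=38 is smaller); Rb⁺ < Br⁻ (isoelectronic, higher Z=37 is smaller).
Ordering all of them (including Y³⁺) by radius gives V⁵⁺ < Ti⁴⁺ < Sc³⁺ < Y³⁺ < Sr²⁺ < Rb⁺ < Br⁻. That's 3.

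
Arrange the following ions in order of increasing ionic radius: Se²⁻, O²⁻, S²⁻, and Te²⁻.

O²⁻ < S²⁻ < Se²⁻ < Te²⁻

All are in the same group with charge -2. Radius grows down the group as n (the outermost shell) increases.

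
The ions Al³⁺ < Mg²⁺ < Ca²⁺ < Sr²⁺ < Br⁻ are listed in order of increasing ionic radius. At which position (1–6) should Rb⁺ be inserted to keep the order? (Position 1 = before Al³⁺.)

Electron counts and nuclear charges: Al³⁺: 10 e⁻, Z=13, Mg²⁺: 10 e⁻, Z=12, Ca²⁺: 18 e⁻, Z=20, Sr²⁺: 36 e⁻, Z=38, Rb⁺: 36 e⁻, Z=37, Br⁻: 36 e⁻, Z=35. Al³⁺ < Mg²⁺ (both 10 e⁻, Z=13>12); Mg²⁺ < Ca²⁺ (same group, 1 shell fewer); Ca²⁺ < Sr²⁺ (same group, 1 shell fewer); Sr²⁺ < Rb⁺ (isoelectronic, higher Z=38 is smaller); Rb⁺ < Br⁻ (isoelectronic, higher Z=37 is smaller).
The complete sequence is Al³⁺ < Mg²⁺ < Ca²⁺ < Sr²⁺ < Rb⁺ < Br⁻. Rb⁺ sits at position 5.

5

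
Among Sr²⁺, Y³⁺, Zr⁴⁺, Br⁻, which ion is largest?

Each ion has 36 electrons. The ranking follows nuclear charge in reverse — greater Z gives a smaller radius. Zr⁴⁺ (Z=40), Y³⁺ (Z=39), Sr²⁺ (Z=38), Br⁻ (Z=35).

Br⁻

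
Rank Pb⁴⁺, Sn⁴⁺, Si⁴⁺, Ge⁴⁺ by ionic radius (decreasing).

Pb⁴⁺ > Sn⁴⁺ > Ge⁴⁺ > Si⁴⁺

These ions sit in one column with identical charge. Each step down the periodic table adds a principal shell, increasing the radius.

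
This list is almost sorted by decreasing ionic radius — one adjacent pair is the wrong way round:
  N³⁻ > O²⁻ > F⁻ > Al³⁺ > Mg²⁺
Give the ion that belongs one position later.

Check each adjacent pair. Al³⁺ and Mg²⁺ are reversed: Al³⁺ and Mg²⁺ share 10 electrons; the higher nuclear charge on Al (Z=13) contracts it more, so Al³⁺ < Mg²⁺. No other neighbouring pair contradicts the periodic trends, so Al³⁺ is the ion listed too early.

Al³⁺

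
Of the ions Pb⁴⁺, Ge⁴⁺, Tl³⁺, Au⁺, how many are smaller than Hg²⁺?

3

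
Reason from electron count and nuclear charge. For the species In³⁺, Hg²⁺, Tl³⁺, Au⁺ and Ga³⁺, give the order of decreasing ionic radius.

Au⁺ > Hg²⁺ > Tl³⁺ > In³⁺ > Ga³⁺

Work out protons and electrons: Ga³⁺: 28 e⁻, Z=31, In³⁺: 46 e⁻, Z=49, Tl³⁺: 78 e⁻, Z=81, Hg²⁺: 78 e⁻, Z=80, Au⁺: 78 e⁻, Z=79. Ga³⁺ < In³⁺ (same group, period 4 vs 5); In³⁺ < Tl³⁺ (same group, period 5 vs 6); Tl³⁺ < Hg²⁺ (isoelectronic, higher Z=81 is smaller); Hg²⁺ < Au⁺ (both 78 e⁻, Z=80>79).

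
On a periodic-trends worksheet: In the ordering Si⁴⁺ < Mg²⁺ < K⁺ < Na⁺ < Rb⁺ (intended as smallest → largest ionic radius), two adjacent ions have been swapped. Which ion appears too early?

K⁺

The pair K⁺, Na⁺ is the wrong way round — Na⁺ and K⁺ are in one column with the same charge; the lighter period-3 ion has one fewer shell and is smaller. All other adjacent pairs agree with periodic trends, so K⁺ is the misplaced ion.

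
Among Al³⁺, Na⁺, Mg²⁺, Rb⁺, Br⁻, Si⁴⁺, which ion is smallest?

Si⁴⁺

Tabulating Z and e⁻: Si⁴⁺ (Z=14, 10 e⁻), Al³⁺ (Z=13, 10 e⁻), Mg²⁺ (Z=12, 10 e⁻), Na⁺ (Z=11, 10 e⁻), Rb⁺ (Z=37, 36 e⁻), Br⁻ (Z=35, 36 e⁻). Si⁴⁺ < Al³⁺ (isoelectronic, higher Z=14 is smaller); Al³⁺ < Mg²⁺ (isoelectronic, higher Z=13 is smaller); Mg²⁺ < Na⁺ (both 10 e⁻, Z=12>11); Na⁺ < Rb⁺ (same group, period 3 vs 5); Rb⁺ < Br⁻ (isoelectronic, higher Z=37 is smaller).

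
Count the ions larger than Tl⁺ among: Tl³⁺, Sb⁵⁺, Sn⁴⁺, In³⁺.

0

Electron counts and nuclear charges: Sb⁵⁺: 46 e⁻, Z=51, Sn⁴⁺: 46 e⁻, Z=50, In³⁺: 46 e⁻, Z=49, Tl³⁺: 78 e⁻, Z=81, Tl⁺: 80 e⁻, Z=81. Sb⁵⁺ < Sn⁴⁺ (both 46 e⁻, Z=51>50); Sn⁴⁺ < In³⁺ (isoelectronic, higher Z=50 is smaller); In³⁺ < Tl³⁺ (same group, 1 shell fewer); Tl³⁺ < Tl⁺ (higher charge on the same element).
Placing each against Tl⁺: smaller — Sb⁵⁺, Sn⁴⁺, In³⁺, Tl³⁺; larger — none. That's 0.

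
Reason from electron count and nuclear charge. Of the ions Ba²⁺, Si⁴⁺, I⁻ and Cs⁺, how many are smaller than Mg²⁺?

Si⁴⁺ (Z=14, 10 e⁻), Mg²⁺ (Z=12, 10 e⁻), Ba²⁺ (Z=56, 54 e⁻), Cs⁺ (Z=55, 54 e⁻), I⁻ (Z=53, 54 e⁻). Si⁴⁺ < Mg²⁺ (both 10 e⁻, Z=14>12); Mg²⁺ < Ba²⁺ (same group, 3 shells fewer); Ba²⁺ < Cs⁺ (both 54 e⁻, Z=56>55); Cs⁺ < I⁻ (isoelectronic, higher Z=55 is smaller).
Placing each against Mg²⁺: smaller — Si⁴⁺; larger — Ba²⁺, Cs⁺, I⁻. That's 1.

1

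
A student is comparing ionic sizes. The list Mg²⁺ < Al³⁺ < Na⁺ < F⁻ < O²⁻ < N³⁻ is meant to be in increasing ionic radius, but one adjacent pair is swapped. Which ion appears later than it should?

Al³⁺

Check each adjacent pair. Mg²⁺ and Al³⁺ are reversed: Al³⁺ and Mg²⁺ share 10 electrons; the higher nuclear charge on Al (Z=13) contracts it more, so Al³⁺ < Mg²⁺. No other neighbouring pair contradicts the periodic trends, so Al³⁺ is the ion listed too late.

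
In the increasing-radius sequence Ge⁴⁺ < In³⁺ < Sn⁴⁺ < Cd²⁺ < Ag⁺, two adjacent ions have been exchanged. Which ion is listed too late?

Compare adjacent ions: they are isoelectronic (46 e⁻) and Sn has more protons than In (50 vs 49), making Sn⁴⁺ smaller — yet in this increasing list In³⁺ sits before Sn⁴⁺. Nothing else is reversed, so Sn⁴⁺ should move one place to the left.

Sn⁴⁺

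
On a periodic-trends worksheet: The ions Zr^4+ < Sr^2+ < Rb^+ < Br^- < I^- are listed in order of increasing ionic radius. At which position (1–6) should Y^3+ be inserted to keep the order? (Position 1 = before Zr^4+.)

2

Work out protons and electrons: Zr^4+ has 36 e⁻ (Z=40), Y^3+ has 36 e⁻ (Z=39), Sr^2+ has 36 e⁻ (Z=38), Rb^+ has 36 e⁻ (Z=37), Br^- has 36 e⁻ (Z=35), I^- has 54 e⁻ (Z=53). Zr^4+ < Y^3+ (isoelectronic, higher Z=40 is smaller); Y^3+ < Sr^2+ (isoelectronic, higher Z=39 is smaller); Sr^2+ < Rb^+ (isoelectronic, higher Z=38 is smaller); Rb^+ < Br^- (isoelectronic, higher Z=37 is smaller); Br^- < I^- (same group, period 4 vs 5).
Putting Y^3+ in gives Zr^4+ < Y^3+ < Sr^2+ < Rb^+ < Br^- < I^-; it lands at slot 2.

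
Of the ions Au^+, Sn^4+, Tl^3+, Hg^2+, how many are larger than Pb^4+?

3

Work out protons and electrons: Sn^4+ (Z=50, 46 e⁻), Pb^4+ (Z=82, 78 e⁻), Tl^3+ (Z=81, 78 e⁻), Hg^2+ (Z=80, 78 e⁻), Au^+ (Z=79, 78 e⁻). Sn^4+ < Pb^4+ (same group, 1 shell fewer); Pb^4+ < Tl^3+ (both 78 e⁻, Z=82>81); Tl^3+ < Hg^2+ (both 78 e⁻, Z=81>80); Hg^2+ < Au^+ (both 78 e⁻, Z=80>79).
Ordering all of them (including Pb^4+) by radius gives Sn^4+ < Pb^4+ < Tl^3+ < Hg^2+ < Au^+. That's 3.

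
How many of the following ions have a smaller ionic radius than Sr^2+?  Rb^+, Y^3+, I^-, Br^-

Tabulating Z and e⁻: Y^3+: 36 e⁻, Z=39, Sr^2+: 36 e⁻, Z=38, Rb^+: 36 e⁻, Z=37, Br^-: 36 e⁻, Z=35, I^-: 54 e⁻, Z=53. Y^3+ < Sr^2+ (both 36 e⁻, Z=39>38); Sr^2+ < Rb^+ (isoelectronic, higher Z=38 is smaller); Rb^+ < Br^- (isoelectronic, higher Z=37 is smaller); Br^- < I^- (same group, 1 shell fewer).
Relative to Sr^2+, the ions that are smaller are Y^3+. Count: 1.

1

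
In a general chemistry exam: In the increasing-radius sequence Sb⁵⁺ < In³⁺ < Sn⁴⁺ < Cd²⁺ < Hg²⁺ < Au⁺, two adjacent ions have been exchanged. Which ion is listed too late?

Sn⁴⁺

Scanning neighbour by neighbour, only In³⁺/Sn⁴⁺ violates a trend: they are isoelectronic (46 e⁻) and Sn has more protons than In (50 vs 49), making Sn⁴⁺ smaller. That makes Sn⁴⁺ the one sitting a position late relative to where it belongs.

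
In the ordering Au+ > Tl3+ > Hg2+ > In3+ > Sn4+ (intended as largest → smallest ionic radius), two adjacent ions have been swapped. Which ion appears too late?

The pair Tl3+, Hg2+ is the wrong way round — Tl3+ and Hg2+ share 78 electrons; the higher nuclear charge on Tl (Z=81) contracts it more, so Tl3+ < Hg2+. All other adjacent pairs agree with periodic trends, so Hg2+ is the misplaced ion.

Hg2+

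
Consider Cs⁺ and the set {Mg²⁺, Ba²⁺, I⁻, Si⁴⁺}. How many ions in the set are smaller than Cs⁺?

Electron counts and nuclear charges: Si⁴⁺ has 10 e⁻ (Z=14), Mg²⁺ has 10 e⁻ (Z=12), Ba²⁺ has 54 e⁻ (Z=56), Cs⁺ has 54 e⁻ (Z=55), I⁻ has 54 e⁻ (Z=53). Si⁴⁺ < Mg²⁺ (isoelectronic, higher Z=14 is smaller); Mg²⁺ < Ba²⁺ (same group, period 3 vs 6); Ba²⁺ < Cs⁺ (both 54 e⁻, Z=56>55); Cs⁺ < I⁻ (isoelectronic, higher Z=55 is smaller).
Relative to Cs⁺, the ions that are smaller are Si⁴⁺, Mg²⁺, Ba²⁺. So 3 are smaller.

3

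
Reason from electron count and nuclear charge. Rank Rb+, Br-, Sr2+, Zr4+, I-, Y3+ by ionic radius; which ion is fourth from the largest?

Sr2+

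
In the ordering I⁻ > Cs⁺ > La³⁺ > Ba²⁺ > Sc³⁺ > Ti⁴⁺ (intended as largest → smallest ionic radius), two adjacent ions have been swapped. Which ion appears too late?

Compare adjacent ions: both have 54 electrons but Z(La)=57 > Z(Ba)=56, so La³⁺ should be the smaller of the two — yet in this decreasing list La³⁺ sits before Ba²⁺. Nothing else is reversed, so Ba²⁺ should move one place to the left.

Ba²⁺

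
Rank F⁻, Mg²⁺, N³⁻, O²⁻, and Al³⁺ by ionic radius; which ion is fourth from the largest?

Mg²⁺

All of these have 10 electrons (isoelectronic). With the same electron cloud, the ion with the most protons pulls it in tightest. Nuclear charges: Al³⁺ (Z=13), Mg²⁺ (Z=12), F⁻ (Z=9), O²⁻ (Z=8), N³⁻ (Z=7). Highest Z is smallest.
So the order is Al³⁺ < Mg²⁺ < F⁻ < O²⁻ < N³⁻; the 4th-largest ion is Mg²⁺.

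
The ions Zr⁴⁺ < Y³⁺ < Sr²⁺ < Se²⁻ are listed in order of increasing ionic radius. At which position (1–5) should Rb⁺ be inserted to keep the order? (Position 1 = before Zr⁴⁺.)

4

These species are isoelectronic with 36 electrons. The only difference is the number of protons: Zr⁴⁺ (Z=40), Y³⁺ (Z=39), Sr²⁺ (Z=38), Rb⁺ (Z=37), Se²⁻ (Z=34). The strongest nuclear pull (Zr⁴⁺) gives the smallest ion.
The complete sequence is Zr⁴⁺ < Y³⁺ < Sr²⁺ < Rb⁺ < Se²⁻. Rb⁺ sits at position 4.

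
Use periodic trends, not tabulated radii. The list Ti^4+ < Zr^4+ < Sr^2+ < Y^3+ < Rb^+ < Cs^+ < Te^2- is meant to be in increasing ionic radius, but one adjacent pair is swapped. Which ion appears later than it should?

Y^3+

The pair Sr^2+, Y^3+ is the wrong way round — both have 36 electrons but Z(Y)=39 > Z(Sr)=38, so Y^3+ should be the smaller of the two. All other adjacent pairs agree with periodic trends, so Y^3+ is the misplaced ion.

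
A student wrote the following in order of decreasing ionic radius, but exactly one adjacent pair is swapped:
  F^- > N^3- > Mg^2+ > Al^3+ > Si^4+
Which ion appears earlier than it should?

F^-

Scanning neighbour by neighbour, only F^-/N^3- violates a trend: F^- and N^3- share 10 electrons; the higher nuclear charge on F (Z=9) contracts it more, so F^- < N^3-. That makes F^- the one sitting a position early relative to where it belongs.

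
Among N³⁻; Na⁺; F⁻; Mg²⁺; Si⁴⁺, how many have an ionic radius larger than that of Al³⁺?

All of these have 10 electrons (isoelectronic). With the same electron cloud, the ion with the most protons pulls it in tightest. Nuclear charges: Si⁴⁺ (Z=14), Al³⁺ (Z=13), Mg²⁺ (Z=12), Na⁺ (Z=11), F⁻ (Z=9), N³⁻ (Z=7). Highest Z is smallest.
Relative to Al³⁺, the ions that are larger are Mg²⁺, Na⁺, F⁻, N³⁻. Count: 4.

4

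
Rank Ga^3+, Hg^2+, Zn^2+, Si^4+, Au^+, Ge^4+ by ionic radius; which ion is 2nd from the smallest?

Ge^4+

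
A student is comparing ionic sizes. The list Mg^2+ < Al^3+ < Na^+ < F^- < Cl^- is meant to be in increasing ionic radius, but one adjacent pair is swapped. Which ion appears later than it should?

Al^3+

Compare adjacent ions: they are isoelectronic (10 e⁻) and Al has more protons than Mg (13 vs 12), making Al^3+ smaller — yet in this increasing list Mg^2+ sits before Al^3+. Nothing else is reversed, so Al^3+ should move one place to the left.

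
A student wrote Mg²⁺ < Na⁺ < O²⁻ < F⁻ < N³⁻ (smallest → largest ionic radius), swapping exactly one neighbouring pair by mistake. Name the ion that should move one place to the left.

F⁻

The pair O²⁻, F⁻ is the wrong way round — F⁻ and O²⁻ share 10 electrons; the higher nuclear charge on F (Z=9) contracts it more, so F⁻ < O²⁻. All other adjacent pairs agree with periodic trends, so F⁻ is the misplaced ion.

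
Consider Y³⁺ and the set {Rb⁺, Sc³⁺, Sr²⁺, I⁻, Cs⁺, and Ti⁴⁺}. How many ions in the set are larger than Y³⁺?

4

First list Z and electron count for each: Ti⁴⁺: 18 e⁻, Z=22, Sc³⁺: 18 e⁻, Z=21, Y³⁺: 36 e⁻, Z=39, Sr²⁺: 36 e⁻, Z=38, Rb⁺: 36 e⁻, Z=37, Cs⁺: 54 e⁻, Z=55, I⁻: 54 e⁻, Z=53. Ti⁴⁺ < Sc³⁺ (both 18 e⁻, Z=22>21); Sc³⁺ < Y³⁺ (same group, period 4 vs 5); Y³⁺ < Sr²⁺ (isoelectronic, higher Z=39 is smaller); Sr²⁺ < Rb⁺ (both 36 e⁻, Z=38>37); Rb⁺ < Cs⁺ (same group, period 5 vs 6); Cs⁺ < I⁻ (isoelectronic, higher Z=55 is smaller).
Relative to Y³⁺, the ions that are larger are Sr²⁺, Rb⁺, Cs⁺, I⁻. So 4 are larger.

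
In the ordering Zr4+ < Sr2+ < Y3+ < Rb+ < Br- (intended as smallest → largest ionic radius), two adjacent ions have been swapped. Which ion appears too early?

Sr2+

Compare adjacent ions: Y3+ and Sr2+ share 36 electrons; the higher nuclear charge on Y (Z=39) contracts it more, so Y3+ < Sr2+ — yet in this increasing list Sr2+ sits before Y3+. Nothing else is reversed, so Sr2+ should move one place to the right.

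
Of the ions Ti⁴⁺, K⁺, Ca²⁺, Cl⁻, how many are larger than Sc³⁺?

Each ion has 18 electrons. The ranking follows nuclear charge in reverse — greater Z gives a smaller radius. Ti⁴⁺ (Z=22), Sc³⁺ (Z=21), Ca²⁺ (Z=20), K⁺ (Z=19), Cl⁻ (Z=17).
Ordering all of them (including Sc³⁺) by radius gives Ti⁴⁺ < Sc³⁺ < Ca²⁺ < K⁺ < Cl⁻. Count: 3.

3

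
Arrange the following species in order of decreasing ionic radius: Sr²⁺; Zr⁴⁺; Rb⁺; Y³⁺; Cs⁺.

Cs⁺ > Rb⁺ > Sr²⁺ > Y³⁺ > Zr⁴⁺

Zr⁴⁺: 36 e⁻, Z=40, Y³⁺: 36 e⁻, Z=39, Sr²⁺: 36 e⁻, Z=38, Rb⁺: 36 e⁻, Z=37, Cs⁺: 54 e⁻, Z=55. Zr⁴⁺ < Y³⁺ (isoelectronic, higher Z=40 is smaller); Y³⁺ < Sr²⁺ (both 36 e⁻, Z=39>38); Sr²⁺ < Rb⁺ (both 36 e⁻, Z=38>37); Rb⁺ < Cs⁺ (same group, period 5 vs 6).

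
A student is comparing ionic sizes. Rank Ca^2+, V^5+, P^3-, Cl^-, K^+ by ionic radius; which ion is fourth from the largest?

Ca^2+

Each ion has 18 electrons. The ranking follows nuclear charge in reverse — greater Z gives a smaller radius. V^5+ (Z=23), Ca^2+ (Z=20), K^+ (Z=19), Cl^- (Z=17), P^3- (Z=15).
Full ascending order: V^5+ < Ca^2+ < K^+ < Cl^- < P^3-. Counting from the largest, position 4 is Ca^2+.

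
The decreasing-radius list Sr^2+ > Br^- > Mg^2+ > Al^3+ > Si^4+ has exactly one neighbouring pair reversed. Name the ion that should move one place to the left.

Br^-

Scanning neighbour by neighbour, only Sr^2+/Br^- violates a trend: they are isoelectronic (36 e⁻) and Sr has more protons than Br (38 vs 35), making Sr^2+ smaller. That makes Br^- the one sitting a position late relative to where it belongs.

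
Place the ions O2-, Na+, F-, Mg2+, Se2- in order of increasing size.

Electron counts and nuclear charges: Mg2+ has 10 e⁻ (Z=12), Na+ has 10 e⁻ (Z=11), F- has 10 e⁻ (Z=9), O2- has 10 e⁻ (Z=8), Se2- has 36 e⁻ (Z=34). Mg2+ < Na+ (isoelectronic, higher Z=12 is smaller); Na+ < F- (both 10 e⁻, Z=11>9); F- < O2- (both 10 e⁻, Z=9>8); O2- < Se2- (same group, 2 shells fewer).

Mg2+ < Na+ < F- < O2- < Se2-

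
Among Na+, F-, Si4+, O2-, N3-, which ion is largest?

All of these have 10 electrons (isoelectronic). With the same electron cloud, the ion with the most protons pulls it in tightest. Nuclear charges: Si4+ (Z=14), Na+ (Z=11), F- (Z=9), O2- (Z=8), N3- (Z=7). Highest Z is smallest.

N3-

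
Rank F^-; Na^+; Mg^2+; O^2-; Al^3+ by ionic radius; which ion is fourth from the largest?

Mg^2+

Each ion has 10 electrons. The ranking follows nuclear charge in reverse — greater Z gives a smaller radius. Al^3+ (Z=13), Mg^2+ (Z=12), Na^+ (Z=11), F^- (Z=9), O^2- (Z=8).
Full ascending order: Al^3+ < Mg^2+ < Na^+ < F^- < O^2-. Counting from the largest, position 4 is Mg^2+.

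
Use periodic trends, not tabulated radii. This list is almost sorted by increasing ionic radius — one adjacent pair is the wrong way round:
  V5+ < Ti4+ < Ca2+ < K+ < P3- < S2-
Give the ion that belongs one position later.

P3-

Scanning neighbour by neighbour, only P3-/S2- violates a trend: both have 18 electrons but Z(S)=16 > Z(P)=15, so S2- should be the smaller of the two. That makes P3- the one sitting a position early relative to where it belongs.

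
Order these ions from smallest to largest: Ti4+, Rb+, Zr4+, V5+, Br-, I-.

V5+ < Ti4+ < Zr4+ < Rb+ < Br- < I-

V5+: 18 e⁻, Z=23, Ti4+: 18 e⁻, Z=22, Zr4+: 36 e⁻, Z=40, Rb+: 36 e⁻, Z=37, Br-: 36 e⁻, Z=35, I-: 54 e⁻, Z=53. V5+ < Ti4+ (isoelectronic, higher Z=23 is smaller); Ti4+ < Zr4+ (same group, period 4 vs 5); Zr4+ < Rb+ (isoelectronic, higher Z=40 is smaller); Rb+ < Br- (isoelectronic, higher Z=37 is smaller); Br- < I- (same group, period 4 vs 5).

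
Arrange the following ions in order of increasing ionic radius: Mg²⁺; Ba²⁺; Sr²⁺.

Mg²⁺ < Sr²⁺ < Ba²⁺

Same group, same charge. Going down the group adds an extra shell of electrons, so the ion gets larger: Mg²⁺ is highest in the group and smallest.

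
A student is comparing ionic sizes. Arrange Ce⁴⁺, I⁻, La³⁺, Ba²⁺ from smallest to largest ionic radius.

Ce⁴⁺ < La³⁺ < Ba²⁺ < I⁻

These species are isoelectronic with 54 electrons. The only difference is the number of protons: Ce⁴⁺ (Z=58), La³⁺ (Z=57), Ba²⁺ (Z=56), I⁻ (Z=53). The strongest nuclear pull (Ce⁴⁺) gives the smallest ion.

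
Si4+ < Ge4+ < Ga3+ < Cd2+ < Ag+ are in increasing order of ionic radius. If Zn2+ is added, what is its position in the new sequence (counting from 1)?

4

Work out protons and electrons: Si4+ has 10 e⁻ (Z=14), Ge4+ has 28 e⁻ (Z=32), Ga3+ has 28 e⁻ (Z=31), Zn2+ has 28 e⁻ (Z=30), Cd2+ has 46 e⁻ (Z=48), Ag+ has 46 e⁻ (Z=47). Si4+ < Ge4+ (same group, period 3 vs 4); Ge4+ < Ga3+ (both 28 e⁻, Z=32>31); Ga3+ < Zn2+ (isoelectronic, higher Z=31 is smaller); Zn2+ < Cd2+ (same group, period 4 vs 5); Cd2+ < Ag+ (both 46 e⁻, Z=48>47).
Putting Zn2+ in gives Si4+ < Ge4+ < Ga3+ < Zn2+ < Cd2+ < Ag+; it lands at slot 4.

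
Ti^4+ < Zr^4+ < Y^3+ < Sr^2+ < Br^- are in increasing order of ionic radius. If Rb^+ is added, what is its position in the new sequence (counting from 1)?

Electron counts and nuclear charges: Ti^4+ (Z=22, 18 e⁻), Zr^4+ (Z=40, 36 e⁻), Y^3+ (Z=39, 36 e⁻), Sr^2+ (Z=38, 36 e⁻), Rb^+ (Z=37, 36 e⁻), Br^- (Z=35, 36 e⁻). Ti^4+ < Zr^4+ (same group, 1 shell fewer); Zr^4+ < Y^3+ (isoelectronic, higher Z=40 is smaller); Y^3+ < Sr^2+ (both 36 e⁻, Z=39>38); Sr^2+ < Rb^+ (both 36 e⁻, Z=38>37); Rb^+ < Br^- (both 36 e⁻, Z=37>35).
Merged order: Ti^4+ < Zr^4+ < Y^3+ < Sr^2+ < Rb^+ < Br^- — Rb^+ is number 5.

5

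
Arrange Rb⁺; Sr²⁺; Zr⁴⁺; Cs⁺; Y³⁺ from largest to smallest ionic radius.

Cs⁺ > Rb⁺ > Sr²⁺ > Y³⁺ > Zr⁴⁺

First list Z and electron count for each: Zr⁴⁺ has 36 e⁻ (Z=40), Y³⁺ has 36 e⁻ (Z=39), Sr²⁺ has 36 e⁻ (Z=38), Rb⁺ has 36 e⁻ (Z=37), Cs⁺ has 54 e⁻ (Z=55). Zr⁴⁺ < Y³⁺ (both 36 e⁻, Z=40>39); Y³⁺ < Sr²⁺ (both 36 e⁻, Z=39>38); Sr²⁺ < Rb⁺ (isoelectronic, higher Z=38 is smaller); Rb⁺ < Cs⁺ (same group, period 5 vs 6).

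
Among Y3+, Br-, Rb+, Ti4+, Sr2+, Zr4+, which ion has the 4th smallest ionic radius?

First list Z and electron count for each: Ti4+ has 18 e⁻ (Z=22), Zr4+ has 36 e⁻ (Z=40), Y3+ has 36 e⁻ (Z=39), Sr2+ has 36 e⁻ (Z=38), Rb+ has 36 e⁻ (Z=37), Br- has 36 e⁻ (Z=35). Ti4+ < Zr4+ (same group, period 4 vs 5); Zr4+ < Y3+ (isoelectronic, higher Z=40 is smaller); Y3+ < Sr2+ (isoelectronic, higher Z=39 is smaller); Sr2+ < Rb+ (both 36 e⁻, Z=38>37); Rb+ < Br- (both 36 e⁻, Z=37>35).
Full ascending order: Ti4+ < Zr4+ < Y3+ < Sr2+ < Rb+ < Br-. Counting from the smallest, position 4 is Sr2+.

Sr2+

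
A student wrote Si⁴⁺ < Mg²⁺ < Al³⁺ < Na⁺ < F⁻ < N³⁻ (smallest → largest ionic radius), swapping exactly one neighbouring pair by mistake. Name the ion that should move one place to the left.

Al³⁺

The pair Mg²⁺, Al³⁺ is the wrong way round — Al³⁺ and Mg²⁺ share 10 electrons; the higher nuclear charge on Al (Z=13) contracts it more, so Al³⁺ < Mg²⁺. All other adjacent pairs agree with periodic trends, so Al³⁺ is the misplaced ion.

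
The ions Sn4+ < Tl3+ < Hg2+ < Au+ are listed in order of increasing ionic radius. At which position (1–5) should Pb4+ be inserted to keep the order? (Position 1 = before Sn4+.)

2

Work out protons and electrons: Sn4+ has 46 e⁻ (Z=50), Pb4+ has 78 e⁻ (Z=82), Tl3+ has 78 e⁻ (Z=81), Hg2+ has 78 e⁻ (Z=80), Au+ has 78 e⁻ (Z=79). Sn4+ < Pb4+ (same group, period 5 vs 6); Pb4+ < Tl3+ (both 78 e⁻, Z=82>81); Tl3+ < Hg2+ (isoelectronic, higher Z=81 is smaller); Hg2+ < Au+ (both 78 e⁻, Z=80>79).
With Pb4+ included the full order is Sn4+ < Pb4+ < Tl3+ < Hg2+ < Au+, so it takes position 2.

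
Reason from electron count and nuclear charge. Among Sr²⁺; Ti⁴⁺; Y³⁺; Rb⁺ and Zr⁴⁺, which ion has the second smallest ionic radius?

Tabulating Z and e⁻: Ti⁴⁺ has 18 e⁻ (Z=22), Zr⁴⁺ has 36 e⁻ (Z=40), Y³⁺ has 36 e⁻ (Z=39), Sr²⁺ has 36 e⁻ (Z=38), Rb⁺ has 36 e⁻ (Z=37). Ti⁴⁺ < Zr⁴⁺ (same group, 1 shell fewer); Zr⁴⁺ < Y³⁺ (both 36 e⁻, Z=40>39); Y³⁺ < Sr²⁺ (both 36 e⁻, Z=39>38); Sr²⁺ < Rb⁺ (both 36 e⁻, Z=38>37).
Full ascending order: Ti⁴⁺ < Zr⁴⁺ < Y³⁺ < Sr²⁺ < Rb⁺. Counting from the smallest, position 2 is Zr⁴⁺.

Zr⁴⁺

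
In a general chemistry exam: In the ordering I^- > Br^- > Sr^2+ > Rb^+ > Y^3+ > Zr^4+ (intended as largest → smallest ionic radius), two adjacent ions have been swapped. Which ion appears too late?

The pair Sr^2+, Rb^+ is the wrong way round — they are isoelectronic (36 e⁻) and Sr has more protons than Rb (38 vs 37), making Sr^2+ smaller. All other adjacent pairs agree with periodic trends, so Rb^+ is the misplaced ion.

Rb^+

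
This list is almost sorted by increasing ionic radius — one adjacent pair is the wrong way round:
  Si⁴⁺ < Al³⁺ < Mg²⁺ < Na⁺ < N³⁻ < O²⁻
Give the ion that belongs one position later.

N³⁻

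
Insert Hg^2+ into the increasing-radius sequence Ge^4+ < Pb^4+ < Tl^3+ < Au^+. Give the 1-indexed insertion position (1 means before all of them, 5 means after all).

Electron counts and nuclear charges: Ge^4+: 28 e⁻, Z=32, Pb^4+: 78 e⁻, Z=82, Tl^3+: 78 e⁻, Z=81, Hg^2+: 78 e⁻, Z=80, Au^+: 78 e⁻, Z=79. Ge^4+ < Pb^4+ (same group, period 4 vs 6); Pb^4+ < Tl^3+ (isoelectronic, higher Z=82 is smaller); Tl^3+ < Hg^2+ (both 78 e⁻, Z=81>80); Hg^2+ < Au^+ (isoelectronic, higher Z=80 is smaller).
The complete sequence is Ge^4+ < Pb^4+ < Tl^3+ < Hg^2+ < Au^+. Hg^2+ sits at position 4.

4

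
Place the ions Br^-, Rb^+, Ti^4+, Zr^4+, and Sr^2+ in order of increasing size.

Work out protons and electrons: Ti^4+ has 18 e⁻ (Z=22), Zr^4+ has 36 e⁻ (Z=40), Sr^2+ has 36 e⁻ (Z=38), Rb^+ has 36 e⁻ (Z=37), Br^- has 36 e⁻ (Z=35). Ti^4+ < Zr^4+ (same group, period 4 vs 5); Zr^4+ < Sr^2+ (isoelectronic, higher Z=40 is smaller); Sr^2+ < Rb^+ (isoelectronic, higher Z=38 is smaller); Rb^+ < Br^- (both 36 e⁻, Z=37>35).

Ti^4+ < Zr^4+ < Sr^2+ < Rb^+ < Br^-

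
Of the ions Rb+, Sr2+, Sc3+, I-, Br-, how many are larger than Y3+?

Sc3+ has 18 e⁻ (Z=21), Y3+ has 36 e⁻ (Z=39), Sr2+ has 36 e⁻ (Z=38), Rb+ has 36 e⁻ (Z=37), Br- has 36 e⁻ (Z=35), I- has 54 e⁻ (Z=53). Sc3+ < Y3+ (same group, period 4 vs 5); Y3+ < Sr2+ (isoelectronic, higher Z=39 is smaller); Sr2+ < Rb+ (both 36 e⁻, Z=38>37); Rb+ < Br- (both 36 e⁻, Z=37>35); Br- < I- (same group, period 4 vs 5).
Ordering all of them (including Y3+) by radius gives Sc3+ < Y3+ < Sr2+ < Rb+ < Br- < I-. Count: 4.

4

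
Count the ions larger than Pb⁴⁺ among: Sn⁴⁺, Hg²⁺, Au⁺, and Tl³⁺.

Electron counts and nuclear charges: Sn⁴⁺: 46 e⁻, Z=50, Pb⁴⁺: 78 e⁻, Z=82, Tl³⁺: 78 e⁻, Z=81, Hg²⁺: 78 e⁻, Z=80, Au⁺: 78 e⁻, Z=79. Sn⁴⁺ < Pb⁴⁺ (same group, 1 shell fewer); Pb⁴⁺ < Tl³⁺ (isoelectronic, higher Z=82 is smaller); Tl³⁺ < Hg²⁺ (both 78 e⁻, Z=81>80); Hg²⁺ < Au⁺ (both 78 e⁻, Z=80>79).
Ordering all of them (including Pb⁴⁺) by radius gives Sn⁴⁺ < Pb⁴⁺ < Tl³⁺ < Hg²⁺ < Au⁺. So 3 are larger.

3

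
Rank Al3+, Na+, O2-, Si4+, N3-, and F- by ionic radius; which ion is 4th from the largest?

All of these have 10 electrons (isoelectronic). With the same electron cloud, the ion with the most protons pulls it in tightest. Nuclear charges: Si4+ (Z=14), Al3+ (Z=13), Na+ (Z=11), F- (Z=9), O2- (Z=8), N3- (Z=7). Highest Z is smallest.
That gives Si4+ < Al3+ < Na+ < F- < O2- < N3-. From the largest end, number 4 is Na+.

Na+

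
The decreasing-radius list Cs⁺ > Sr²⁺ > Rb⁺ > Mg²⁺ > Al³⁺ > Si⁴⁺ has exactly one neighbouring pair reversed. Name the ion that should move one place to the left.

The pair Sr²⁺, Rb⁺ is the wrong way round — both have 36 electrons but Z(Sr)=38 > Z(Rb)=37, so Sr²⁺ should be the smaller of the two. All other adjacent pairs agree with periodic trends, so Rb⁺ is the misplaced ion.

Rb⁺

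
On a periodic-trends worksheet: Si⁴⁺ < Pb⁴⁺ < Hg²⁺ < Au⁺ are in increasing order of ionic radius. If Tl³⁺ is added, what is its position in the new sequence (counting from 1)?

First list Z and electron count for each: Si⁴⁺: 10 e⁻, Z=14, Pb⁴⁺: 78 e⁻, Z=82, Tl³⁺: 78 e⁻, Z=81, Hg²⁺: 78 e⁻, Z=80, Au⁺: 78 e⁻, Z=79. Si⁴⁺ < Pb⁴⁺ (same group, period 3 vs 6); Pb⁴⁺ < Tl³⁺ (isoelectronic, higher Z=82 is smaller); Tl³⁺ < Hg²⁺ (isoelectronic, higher Z=81 is smaller); Hg²⁺ < Au⁺ (isoelectronic, higher Z=80 is smaller).
Merged order: Si⁴⁺ < Pb⁴⁺ < Tl³⁺ < Hg²⁺ < Au⁺ — Tl³⁺ is number 3.

3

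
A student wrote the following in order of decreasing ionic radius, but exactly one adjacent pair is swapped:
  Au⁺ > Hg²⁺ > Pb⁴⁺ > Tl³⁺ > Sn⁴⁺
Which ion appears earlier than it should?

Pb⁴⁺

Compare adjacent ions: both have 78 electrons but Z(Pb)=82 > Z(Tl)=81, so Pb⁴⁺ should be the smaller of the two — yet in this decreasing list Pb⁴⁺ sits before Tl³⁺. Nothing else is reversed, so Pb⁴⁺ should move one place to the right.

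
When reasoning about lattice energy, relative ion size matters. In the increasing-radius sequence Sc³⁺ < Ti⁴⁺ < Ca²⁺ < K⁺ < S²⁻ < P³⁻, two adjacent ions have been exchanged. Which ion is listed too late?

Check each adjacent pair. Sc³⁺ and Ti⁴⁺ are reversed: both have 18 electrons but Z(Ti)=22 > Z(Sc)=21, so Ti⁴⁺ should be the smaller of the two. No other neighbouring pair contradicts the periodic trends, so Ti⁴⁺ is the ion listed too late.

Ti⁴⁺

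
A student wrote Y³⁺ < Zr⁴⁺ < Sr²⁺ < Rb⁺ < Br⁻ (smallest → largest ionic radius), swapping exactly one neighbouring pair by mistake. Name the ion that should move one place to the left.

The pair Y³⁺, Zr⁴⁺ is the wrong way round — Zr⁴⁺ and Y³⁺ share 36 electrons; the higher nuclear charge on Zr (Z=40) contracts it more, so Zr⁴⁺ < Y³⁺. All other adjacent pairs agree with periodic trends, so Zr⁴⁺ is the misplaced ion.

Zr⁴⁺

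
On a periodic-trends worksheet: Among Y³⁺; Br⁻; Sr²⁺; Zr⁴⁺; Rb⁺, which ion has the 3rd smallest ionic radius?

Sr²⁺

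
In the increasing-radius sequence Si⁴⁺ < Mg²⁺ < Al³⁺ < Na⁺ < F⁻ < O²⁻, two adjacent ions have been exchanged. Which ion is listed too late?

Compare adjacent ions: both have 10 electrons but Z(Al)=13 > Z(Mg)=12, so Al³⁺ should be the smaller of the two — yet in this increasing list Mg²⁺ sits before Al³⁺. Nothing else is reversed, so Al³⁺ should move one place to the left.

Al³⁺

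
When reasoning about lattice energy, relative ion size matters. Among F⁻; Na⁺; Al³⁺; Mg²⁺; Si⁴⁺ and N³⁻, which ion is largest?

N³⁻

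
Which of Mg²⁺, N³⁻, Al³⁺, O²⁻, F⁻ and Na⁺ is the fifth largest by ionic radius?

Mg²⁺

Isoelectronic series (10 e⁻ each). Size is set by nuclear charge: more protons means a smaller ion. Al³⁺ (Z=13), Mg²⁺ (Z=12), Na⁺ (Z=11), F⁻ (Z=9), O²⁻ (Z=8), N³⁻ (Z=7).
That gives Al³⁺ < Mg²⁺ < Na⁺ < F⁻ < O²⁻ < N³⁻. From the largest end, number 5 is Mg²⁺.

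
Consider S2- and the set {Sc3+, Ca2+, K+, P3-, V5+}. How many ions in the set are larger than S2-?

1

Each ion has 18 electrons. The ranking follows nuclear charge in reverse — greater Z gives a smaller radius. V5+ (Z=23), Sc3+ (Z=21), Ca2+ (Z=20), K+ (Z=19), S2- (Z=16), P3- (Z=15).
Placing each against S2-: smaller — V5+, Sc3+, Ca2+, K+; larger — P3-. That's 1.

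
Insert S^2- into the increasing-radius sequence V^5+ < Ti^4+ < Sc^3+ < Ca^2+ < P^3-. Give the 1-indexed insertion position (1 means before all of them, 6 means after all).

5

These species are isoelectronic with 18 electrons. The only difference is the number of protons: V^5+ (Z=23), Ti^4+ (Z=22), Sc^3+ (Z=21), Ca^2+ (Z=20), S^2- (Z=16), P^3- (Z=15). The strongest nuclear pull (V^5+) gives the smallest ion.
With S^2- included the full order is V^5+ < Ti^4+ < Sc^3+ < Ca^2+ < S^2- < P^3-, so it takes position 5.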